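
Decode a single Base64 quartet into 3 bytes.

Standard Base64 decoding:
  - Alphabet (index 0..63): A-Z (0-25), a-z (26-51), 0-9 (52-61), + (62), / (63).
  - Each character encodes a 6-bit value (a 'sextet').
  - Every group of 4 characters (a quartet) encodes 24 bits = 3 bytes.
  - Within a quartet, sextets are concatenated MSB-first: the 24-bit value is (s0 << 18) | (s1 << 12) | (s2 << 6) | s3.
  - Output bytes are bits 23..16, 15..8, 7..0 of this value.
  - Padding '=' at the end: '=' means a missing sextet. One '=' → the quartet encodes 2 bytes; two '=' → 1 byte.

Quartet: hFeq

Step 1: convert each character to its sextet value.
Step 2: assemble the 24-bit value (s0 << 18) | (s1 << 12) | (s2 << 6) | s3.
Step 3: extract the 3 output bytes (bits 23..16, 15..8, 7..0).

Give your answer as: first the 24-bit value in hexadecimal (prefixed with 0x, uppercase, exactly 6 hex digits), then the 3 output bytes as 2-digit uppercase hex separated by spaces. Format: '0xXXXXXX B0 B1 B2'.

Answer: 0x8457AA 84 57 AA

Derivation:
Sextets: h=33, F=5, e=30, q=42
24-bit: (33<<18) | (5<<12) | (30<<6) | 42
      = 0x840000 | 0x005000 | 0x000780 | 0x00002A
      = 0x8457AA
Bytes: (v>>16)&0xFF=84, (v>>8)&0xFF=57, v&0xFF=AA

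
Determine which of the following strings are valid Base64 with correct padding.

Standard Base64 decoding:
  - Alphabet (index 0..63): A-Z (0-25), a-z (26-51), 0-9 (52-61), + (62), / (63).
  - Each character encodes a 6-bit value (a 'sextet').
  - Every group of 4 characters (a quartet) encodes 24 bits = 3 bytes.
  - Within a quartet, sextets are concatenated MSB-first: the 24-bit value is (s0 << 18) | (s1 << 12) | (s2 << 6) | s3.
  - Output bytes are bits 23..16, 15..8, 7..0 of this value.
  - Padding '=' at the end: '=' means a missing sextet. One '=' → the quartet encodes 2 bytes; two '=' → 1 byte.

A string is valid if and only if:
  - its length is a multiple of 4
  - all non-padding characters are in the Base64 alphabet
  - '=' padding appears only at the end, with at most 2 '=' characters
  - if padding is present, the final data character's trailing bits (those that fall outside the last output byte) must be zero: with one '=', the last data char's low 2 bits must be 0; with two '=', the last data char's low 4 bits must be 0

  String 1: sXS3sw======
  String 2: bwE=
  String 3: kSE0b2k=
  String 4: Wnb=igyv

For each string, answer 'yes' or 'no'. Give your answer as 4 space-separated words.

String 1: 'sXS3sw======' → invalid (6 pad chars (max 2))
String 2: 'bwE=' → valid
String 3: 'kSE0b2k=' → valid
String 4: 'Wnb=igyv' → invalid (bad char(s): ['=']; '=' in middle)

Answer: no yes yes no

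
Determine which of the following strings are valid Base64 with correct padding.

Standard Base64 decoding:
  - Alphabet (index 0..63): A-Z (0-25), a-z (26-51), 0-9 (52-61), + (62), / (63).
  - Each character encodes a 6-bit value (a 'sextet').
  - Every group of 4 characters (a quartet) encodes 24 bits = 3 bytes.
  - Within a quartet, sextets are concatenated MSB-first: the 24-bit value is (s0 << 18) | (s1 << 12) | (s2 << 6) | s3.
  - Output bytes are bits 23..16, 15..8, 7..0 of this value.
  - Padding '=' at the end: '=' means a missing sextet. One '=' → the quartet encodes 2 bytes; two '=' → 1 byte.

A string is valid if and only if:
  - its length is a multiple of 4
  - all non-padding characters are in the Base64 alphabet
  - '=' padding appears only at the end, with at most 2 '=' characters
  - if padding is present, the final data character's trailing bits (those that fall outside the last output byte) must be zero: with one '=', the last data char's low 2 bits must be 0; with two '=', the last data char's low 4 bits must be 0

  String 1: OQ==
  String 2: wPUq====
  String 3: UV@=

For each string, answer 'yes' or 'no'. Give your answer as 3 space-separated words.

String 1: 'OQ==' → valid
String 2: 'wPUq====' → invalid (4 pad chars (max 2))
String 3: 'UV@=' → invalid (bad char(s): ['@'])

Answer: yes no no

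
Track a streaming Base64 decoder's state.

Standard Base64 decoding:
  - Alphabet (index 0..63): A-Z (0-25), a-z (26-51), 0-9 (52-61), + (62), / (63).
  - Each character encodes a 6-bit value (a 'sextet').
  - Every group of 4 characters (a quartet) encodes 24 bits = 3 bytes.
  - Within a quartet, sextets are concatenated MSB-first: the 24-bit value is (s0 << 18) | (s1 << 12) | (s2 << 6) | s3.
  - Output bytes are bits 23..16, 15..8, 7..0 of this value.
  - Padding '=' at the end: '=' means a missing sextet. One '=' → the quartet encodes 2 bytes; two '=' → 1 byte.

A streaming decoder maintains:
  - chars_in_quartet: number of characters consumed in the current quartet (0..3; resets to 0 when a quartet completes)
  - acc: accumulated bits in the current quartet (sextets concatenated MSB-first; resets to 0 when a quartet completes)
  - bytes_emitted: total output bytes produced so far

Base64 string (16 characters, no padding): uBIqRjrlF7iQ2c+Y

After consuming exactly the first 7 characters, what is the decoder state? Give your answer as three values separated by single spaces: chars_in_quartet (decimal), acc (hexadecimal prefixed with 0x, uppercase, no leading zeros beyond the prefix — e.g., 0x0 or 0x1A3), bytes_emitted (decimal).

After char 0 ('u'=46): chars_in_quartet=1 acc=0x2E bytes_emitted=0
After char 1 ('B'=1): chars_in_quartet=2 acc=0xB81 bytes_emitted=0
After char 2 ('I'=8): chars_in_quartet=3 acc=0x2E048 bytes_emitted=0
After char 3 ('q'=42): chars_in_quartet=4 acc=0xB8122A -> emit B8 12 2A, reset; bytes_emitted=3
After char 4 ('R'=17): chars_in_quartet=1 acc=0x11 bytes_emitted=3
After char 5 ('j'=35): chars_in_quartet=2 acc=0x463 bytes_emitted=3
After char 6 ('r'=43): chars_in_quartet=3 acc=0x118EB bytes_emitted=3

Answer: 3 0x118EB 3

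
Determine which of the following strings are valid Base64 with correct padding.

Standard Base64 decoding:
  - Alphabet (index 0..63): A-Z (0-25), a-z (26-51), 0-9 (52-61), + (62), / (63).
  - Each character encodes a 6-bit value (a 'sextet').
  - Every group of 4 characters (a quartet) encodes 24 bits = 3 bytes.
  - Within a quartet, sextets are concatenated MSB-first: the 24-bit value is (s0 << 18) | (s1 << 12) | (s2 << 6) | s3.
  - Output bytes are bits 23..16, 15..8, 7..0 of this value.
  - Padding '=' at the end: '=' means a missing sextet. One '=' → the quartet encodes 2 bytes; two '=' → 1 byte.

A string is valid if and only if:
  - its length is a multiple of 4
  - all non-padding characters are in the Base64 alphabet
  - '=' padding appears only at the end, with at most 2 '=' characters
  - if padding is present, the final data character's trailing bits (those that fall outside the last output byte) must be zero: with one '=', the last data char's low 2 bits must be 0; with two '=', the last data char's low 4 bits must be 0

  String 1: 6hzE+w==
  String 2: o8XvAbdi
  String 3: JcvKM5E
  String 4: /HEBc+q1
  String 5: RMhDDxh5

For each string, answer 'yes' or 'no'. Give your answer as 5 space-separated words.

String 1: '6hzE+w==' → valid
String 2: 'o8XvAbdi' → valid
String 3: 'JcvKM5E' → invalid (len=7 not mult of 4)
String 4: '/HEBc+q1' → valid
String 5: 'RMhDDxh5' → valid

Answer: yes yes no yes yes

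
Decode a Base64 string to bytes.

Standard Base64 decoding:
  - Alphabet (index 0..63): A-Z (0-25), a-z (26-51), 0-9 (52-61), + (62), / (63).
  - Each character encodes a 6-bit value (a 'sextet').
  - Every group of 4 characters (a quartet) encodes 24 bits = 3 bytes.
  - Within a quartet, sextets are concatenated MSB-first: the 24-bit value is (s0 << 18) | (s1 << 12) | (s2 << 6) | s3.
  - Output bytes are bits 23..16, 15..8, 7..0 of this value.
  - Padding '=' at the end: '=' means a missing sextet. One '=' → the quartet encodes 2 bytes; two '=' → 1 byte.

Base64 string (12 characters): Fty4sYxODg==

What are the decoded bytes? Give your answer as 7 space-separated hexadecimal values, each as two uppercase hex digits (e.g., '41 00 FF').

After char 0 ('F'=5): chars_in_quartet=1 acc=0x5 bytes_emitted=0
After char 1 ('t'=45): chars_in_quartet=2 acc=0x16D bytes_emitted=0
After char 2 ('y'=50): chars_in_quartet=3 acc=0x5B72 bytes_emitted=0
After char 3 ('4'=56): chars_in_quartet=4 acc=0x16DCB8 -> emit 16 DC B8, reset; bytes_emitted=3
After char 4 ('s'=44): chars_in_quartet=1 acc=0x2C bytes_emitted=3
After char 5 ('Y'=24): chars_in_quartet=2 acc=0xB18 bytes_emitted=3
After char 6 ('x'=49): chars_in_quartet=3 acc=0x2C631 bytes_emitted=3
After char 7 ('O'=14): chars_in_quartet=4 acc=0xB18C4E -> emit B1 8C 4E, reset; bytes_emitted=6
After char 8 ('D'=3): chars_in_quartet=1 acc=0x3 bytes_emitted=6
After char 9 ('g'=32): chars_in_quartet=2 acc=0xE0 bytes_emitted=6
Padding '==': partial quartet acc=0xE0 -> emit 0E; bytes_emitted=7

Answer: 16 DC B8 B1 8C 4E 0E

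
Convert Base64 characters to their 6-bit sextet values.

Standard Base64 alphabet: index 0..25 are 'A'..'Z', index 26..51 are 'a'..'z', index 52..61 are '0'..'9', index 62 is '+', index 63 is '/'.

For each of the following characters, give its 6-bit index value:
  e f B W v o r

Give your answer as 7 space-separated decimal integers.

Answer: 30 31 1 22 47 40 43

Derivation:
'e': a..z range, 26 + ord('e') − ord('a') = 30
'f': a..z range, 26 + ord('f') − ord('a') = 31
'B': A..Z range, ord('B') − ord('A') = 1
'W': A..Z range, ord('W') − ord('A') = 22
'v': a..z range, 26 + ord('v') − ord('a') = 47
'o': a..z range, 26 + ord('o') − ord('a') = 40
'r': a..z range, 26 + ord('r') − ord('a') = 43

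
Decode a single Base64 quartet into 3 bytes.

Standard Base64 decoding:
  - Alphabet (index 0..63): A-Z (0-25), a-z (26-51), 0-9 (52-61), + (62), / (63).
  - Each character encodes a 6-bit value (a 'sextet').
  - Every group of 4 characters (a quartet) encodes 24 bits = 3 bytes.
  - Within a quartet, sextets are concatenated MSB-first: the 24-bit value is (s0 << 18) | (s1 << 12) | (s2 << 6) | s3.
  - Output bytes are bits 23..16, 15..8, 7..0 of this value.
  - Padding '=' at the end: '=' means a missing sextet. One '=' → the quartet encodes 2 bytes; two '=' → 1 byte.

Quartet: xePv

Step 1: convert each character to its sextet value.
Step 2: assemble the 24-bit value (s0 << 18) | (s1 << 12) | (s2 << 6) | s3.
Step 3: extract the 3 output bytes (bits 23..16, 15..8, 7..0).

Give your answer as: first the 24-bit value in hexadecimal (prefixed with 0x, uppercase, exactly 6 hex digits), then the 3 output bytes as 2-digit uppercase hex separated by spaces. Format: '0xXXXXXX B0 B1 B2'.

Answer: 0xC5E3EF C5 E3 EF

Derivation:
Sextets: x=49, e=30, P=15, v=47
24-bit: (49<<18) | (30<<12) | (15<<6) | 47
      = 0xC40000 | 0x01E000 | 0x0003C0 | 0x00002F
      = 0xC5E3EF
Bytes: (v>>16)&0xFF=C5, (v>>8)&0xFF=E3, v&0xFF=EF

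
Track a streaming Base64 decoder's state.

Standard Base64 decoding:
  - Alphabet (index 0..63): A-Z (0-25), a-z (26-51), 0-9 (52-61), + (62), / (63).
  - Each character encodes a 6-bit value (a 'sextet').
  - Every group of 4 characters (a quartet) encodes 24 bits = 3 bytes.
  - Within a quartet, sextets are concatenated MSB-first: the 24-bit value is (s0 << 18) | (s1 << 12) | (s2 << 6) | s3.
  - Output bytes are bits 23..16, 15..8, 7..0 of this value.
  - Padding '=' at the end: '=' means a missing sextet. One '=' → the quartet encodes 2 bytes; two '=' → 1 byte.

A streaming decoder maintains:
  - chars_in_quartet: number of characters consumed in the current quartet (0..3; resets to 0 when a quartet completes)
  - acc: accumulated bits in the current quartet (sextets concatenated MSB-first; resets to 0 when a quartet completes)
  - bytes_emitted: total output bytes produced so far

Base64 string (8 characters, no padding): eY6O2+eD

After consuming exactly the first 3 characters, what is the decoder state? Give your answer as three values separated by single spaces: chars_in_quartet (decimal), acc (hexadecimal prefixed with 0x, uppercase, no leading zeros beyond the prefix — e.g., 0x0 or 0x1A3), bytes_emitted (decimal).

After char 0 ('e'=30): chars_in_quartet=1 acc=0x1E bytes_emitted=0
After char 1 ('Y'=24): chars_in_quartet=2 acc=0x798 bytes_emitted=0
After char 2 ('6'=58): chars_in_quartet=3 acc=0x1E63A bytes_emitted=0

Answer: 3 0x1E63A 0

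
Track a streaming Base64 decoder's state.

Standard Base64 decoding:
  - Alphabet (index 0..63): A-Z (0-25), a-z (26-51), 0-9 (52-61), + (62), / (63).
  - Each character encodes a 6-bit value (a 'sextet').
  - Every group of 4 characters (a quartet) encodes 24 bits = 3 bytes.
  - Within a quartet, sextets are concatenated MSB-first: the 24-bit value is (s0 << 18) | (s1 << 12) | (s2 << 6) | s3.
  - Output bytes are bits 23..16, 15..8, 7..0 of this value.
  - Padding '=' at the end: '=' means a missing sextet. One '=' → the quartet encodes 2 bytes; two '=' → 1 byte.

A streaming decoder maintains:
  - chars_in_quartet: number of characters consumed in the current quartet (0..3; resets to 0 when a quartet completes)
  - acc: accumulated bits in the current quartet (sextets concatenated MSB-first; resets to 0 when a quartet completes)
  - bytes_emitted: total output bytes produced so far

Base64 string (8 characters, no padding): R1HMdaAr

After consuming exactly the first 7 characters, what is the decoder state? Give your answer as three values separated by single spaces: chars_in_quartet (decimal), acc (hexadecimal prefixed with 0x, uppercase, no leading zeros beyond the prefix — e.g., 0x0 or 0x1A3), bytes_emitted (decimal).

Answer: 3 0x1D680 3

Derivation:
After char 0 ('R'=17): chars_in_quartet=1 acc=0x11 bytes_emitted=0
After char 1 ('1'=53): chars_in_quartet=2 acc=0x475 bytes_emitted=0
After char 2 ('H'=7): chars_in_quartet=3 acc=0x11D47 bytes_emitted=0
After char 3 ('M'=12): chars_in_quartet=4 acc=0x4751CC -> emit 47 51 CC, reset; bytes_emitted=3
After char 4 ('d'=29): chars_in_quartet=1 acc=0x1D bytes_emitted=3
After char 5 ('a'=26): chars_in_quartet=2 acc=0x75A bytes_emitted=3
After char 6 ('A'=0): chars_in_quartet=3 acc=0x1D680 bytes_emitted=3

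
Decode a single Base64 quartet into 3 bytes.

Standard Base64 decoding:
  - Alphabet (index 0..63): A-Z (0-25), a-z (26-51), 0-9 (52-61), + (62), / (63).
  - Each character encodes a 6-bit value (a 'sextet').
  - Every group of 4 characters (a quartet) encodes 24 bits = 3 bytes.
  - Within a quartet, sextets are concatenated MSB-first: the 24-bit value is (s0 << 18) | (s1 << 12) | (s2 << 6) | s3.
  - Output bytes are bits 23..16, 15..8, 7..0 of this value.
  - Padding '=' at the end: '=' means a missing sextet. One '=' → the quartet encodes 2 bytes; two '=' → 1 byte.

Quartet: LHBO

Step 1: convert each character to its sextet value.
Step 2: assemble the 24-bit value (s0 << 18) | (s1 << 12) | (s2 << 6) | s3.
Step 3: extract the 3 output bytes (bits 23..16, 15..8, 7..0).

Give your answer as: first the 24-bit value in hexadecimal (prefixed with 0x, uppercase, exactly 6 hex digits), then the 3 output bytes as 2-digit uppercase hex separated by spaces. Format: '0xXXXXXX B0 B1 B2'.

Sextets: L=11, H=7, B=1, O=14
24-bit: (11<<18) | (7<<12) | (1<<6) | 14
      = 0x2C0000 | 0x007000 | 0x000040 | 0x00000E
      = 0x2C704E
Bytes: (v>>16)&0xFF=2C, (v>>8)&0xFF=70, v&0xFF=4E

Answer: 0x2C704E 2C 70 4E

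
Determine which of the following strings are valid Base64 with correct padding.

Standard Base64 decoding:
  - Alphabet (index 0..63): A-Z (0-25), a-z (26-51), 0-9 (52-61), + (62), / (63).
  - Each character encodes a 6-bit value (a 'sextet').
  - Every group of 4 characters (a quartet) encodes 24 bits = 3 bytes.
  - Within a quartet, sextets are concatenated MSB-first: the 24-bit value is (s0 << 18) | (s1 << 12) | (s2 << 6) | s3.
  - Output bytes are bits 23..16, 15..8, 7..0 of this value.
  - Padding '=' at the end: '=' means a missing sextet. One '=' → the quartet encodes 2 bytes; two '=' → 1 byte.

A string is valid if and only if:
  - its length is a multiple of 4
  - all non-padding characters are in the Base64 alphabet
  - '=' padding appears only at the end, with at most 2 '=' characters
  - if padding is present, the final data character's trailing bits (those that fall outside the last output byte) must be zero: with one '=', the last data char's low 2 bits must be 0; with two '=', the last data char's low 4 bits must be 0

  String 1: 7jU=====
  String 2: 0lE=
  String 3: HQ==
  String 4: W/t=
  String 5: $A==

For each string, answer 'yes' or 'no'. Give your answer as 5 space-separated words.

Answer: no yes yes no no

Derivation:
String 1: '7jU=====' → invalid (5 pad chars (max 2))
String 2: '0lE=' → valid
String 3: 'HQ==' → valid
String 4: 'W/t=' → invalid (bad trailing bits)
String 5: '$A==' → invalid (bad char(s): ['$'])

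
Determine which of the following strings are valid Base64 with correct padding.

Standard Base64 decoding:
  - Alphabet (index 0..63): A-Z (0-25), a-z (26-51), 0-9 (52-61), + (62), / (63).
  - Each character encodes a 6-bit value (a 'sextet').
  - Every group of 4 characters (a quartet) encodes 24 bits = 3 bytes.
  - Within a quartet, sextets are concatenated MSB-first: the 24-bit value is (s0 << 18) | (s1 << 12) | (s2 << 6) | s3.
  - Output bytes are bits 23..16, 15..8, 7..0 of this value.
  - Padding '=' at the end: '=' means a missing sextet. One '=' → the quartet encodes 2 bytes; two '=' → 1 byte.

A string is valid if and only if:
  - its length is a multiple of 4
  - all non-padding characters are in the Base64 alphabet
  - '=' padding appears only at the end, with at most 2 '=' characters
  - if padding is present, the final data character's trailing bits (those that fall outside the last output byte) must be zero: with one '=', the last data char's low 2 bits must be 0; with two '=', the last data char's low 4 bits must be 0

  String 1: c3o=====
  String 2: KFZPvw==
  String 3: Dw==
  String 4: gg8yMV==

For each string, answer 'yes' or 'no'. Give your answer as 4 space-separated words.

Answer: no yes yes no

Derivation:
String 1: 'c3o=====' → invalid (5 pad chars (max 2))
String 2: 'KFZPvw==' → valid
String 3: 'Dw==' → valid
String 4: 'gg8yMV==' → invalid (bad trailing bits)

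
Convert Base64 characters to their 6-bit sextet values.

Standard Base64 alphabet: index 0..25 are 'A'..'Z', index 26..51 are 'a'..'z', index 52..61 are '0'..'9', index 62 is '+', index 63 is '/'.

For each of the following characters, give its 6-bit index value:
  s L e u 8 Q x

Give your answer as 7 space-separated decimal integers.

Answer: 44 11 30 46 60 16 49

Derivation:
's': a..z range, 26 + ord('s') − ord('a') = 44
'L': A..Z range, ord('L') − ord('A') = 11
'e': a..z range, 26 + ord('e') − ord('a') = 30
'u': a..z range, 26 + ord('u') − ord('a') = 46
'8': 0..9 range, 52 + ord('8') − ord('0') = 60
'Q': A..Z range, ord('Q') − ord('A') = 16
'x': a..z range, 26 + ord('x') − ord('a') = 49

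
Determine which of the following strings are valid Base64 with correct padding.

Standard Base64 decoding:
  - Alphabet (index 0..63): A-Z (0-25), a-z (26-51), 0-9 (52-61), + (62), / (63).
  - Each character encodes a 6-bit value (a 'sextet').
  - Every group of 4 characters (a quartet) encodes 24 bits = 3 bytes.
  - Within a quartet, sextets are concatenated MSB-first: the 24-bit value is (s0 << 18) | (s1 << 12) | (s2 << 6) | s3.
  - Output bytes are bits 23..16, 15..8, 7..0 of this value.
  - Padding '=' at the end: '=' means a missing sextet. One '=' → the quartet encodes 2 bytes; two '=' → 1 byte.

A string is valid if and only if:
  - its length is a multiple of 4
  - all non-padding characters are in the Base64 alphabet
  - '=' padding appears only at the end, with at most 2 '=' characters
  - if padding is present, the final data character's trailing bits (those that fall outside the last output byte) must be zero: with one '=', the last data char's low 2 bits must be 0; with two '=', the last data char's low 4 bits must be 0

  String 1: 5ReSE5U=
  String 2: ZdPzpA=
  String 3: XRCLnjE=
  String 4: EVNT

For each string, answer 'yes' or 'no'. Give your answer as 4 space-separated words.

Answer: yes no yes yes

Derivation:
String 1: '5ReSE5U=' → valid
String 2: 'ZdPzpA=' → invalid (len=7 not mult of 4)
String 3: 'XRCLnjE=' → valid
String 4: 'EVNT' → valid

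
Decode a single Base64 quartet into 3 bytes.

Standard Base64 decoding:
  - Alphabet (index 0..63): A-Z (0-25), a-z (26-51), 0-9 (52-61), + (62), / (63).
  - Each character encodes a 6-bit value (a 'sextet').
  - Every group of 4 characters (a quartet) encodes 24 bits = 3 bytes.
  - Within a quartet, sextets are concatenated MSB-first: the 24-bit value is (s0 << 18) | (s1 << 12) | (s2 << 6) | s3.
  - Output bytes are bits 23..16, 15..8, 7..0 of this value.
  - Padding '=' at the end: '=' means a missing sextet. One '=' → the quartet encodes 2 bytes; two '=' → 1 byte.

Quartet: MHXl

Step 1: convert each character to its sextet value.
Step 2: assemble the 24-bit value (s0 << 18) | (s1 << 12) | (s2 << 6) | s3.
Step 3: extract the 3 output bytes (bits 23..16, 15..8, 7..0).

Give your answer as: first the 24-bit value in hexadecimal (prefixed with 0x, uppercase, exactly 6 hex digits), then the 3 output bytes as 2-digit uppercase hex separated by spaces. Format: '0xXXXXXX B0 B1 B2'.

Answer: 0x3075E5 30 75 E5

Derivation:
Sextets: M=12, H=7, X=23, l=37
24-bit: (12<<18) | (7<<12) | (23<<6) | 37
      = 0x300000 | 0x007000 | 0x0005C0 | 0x000025
      = 0x3075E5
Bytes: (v>>16)&0xFF=30, (v>>8)&0xFF=75, v&0xFF=E5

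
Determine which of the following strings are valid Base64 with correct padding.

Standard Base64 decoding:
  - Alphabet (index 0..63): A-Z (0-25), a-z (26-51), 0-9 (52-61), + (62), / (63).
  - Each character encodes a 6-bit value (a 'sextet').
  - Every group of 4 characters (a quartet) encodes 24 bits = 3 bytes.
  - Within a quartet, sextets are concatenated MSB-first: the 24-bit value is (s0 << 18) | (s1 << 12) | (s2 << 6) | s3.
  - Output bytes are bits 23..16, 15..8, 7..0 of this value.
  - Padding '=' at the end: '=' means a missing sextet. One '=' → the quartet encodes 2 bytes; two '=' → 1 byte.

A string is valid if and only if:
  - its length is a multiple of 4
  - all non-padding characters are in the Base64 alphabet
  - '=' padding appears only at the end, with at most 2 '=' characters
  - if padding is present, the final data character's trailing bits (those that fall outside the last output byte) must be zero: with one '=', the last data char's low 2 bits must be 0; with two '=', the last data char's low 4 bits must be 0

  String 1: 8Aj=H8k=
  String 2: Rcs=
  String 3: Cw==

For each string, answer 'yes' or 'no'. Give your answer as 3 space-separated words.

String 1: '8Aj=H8k=' → invalid (bad char(s): ['=']; '=' in middle)
String 2: 'Rcs=' → valid
String 3: 'Cw==' → valid

Answer: no yes yes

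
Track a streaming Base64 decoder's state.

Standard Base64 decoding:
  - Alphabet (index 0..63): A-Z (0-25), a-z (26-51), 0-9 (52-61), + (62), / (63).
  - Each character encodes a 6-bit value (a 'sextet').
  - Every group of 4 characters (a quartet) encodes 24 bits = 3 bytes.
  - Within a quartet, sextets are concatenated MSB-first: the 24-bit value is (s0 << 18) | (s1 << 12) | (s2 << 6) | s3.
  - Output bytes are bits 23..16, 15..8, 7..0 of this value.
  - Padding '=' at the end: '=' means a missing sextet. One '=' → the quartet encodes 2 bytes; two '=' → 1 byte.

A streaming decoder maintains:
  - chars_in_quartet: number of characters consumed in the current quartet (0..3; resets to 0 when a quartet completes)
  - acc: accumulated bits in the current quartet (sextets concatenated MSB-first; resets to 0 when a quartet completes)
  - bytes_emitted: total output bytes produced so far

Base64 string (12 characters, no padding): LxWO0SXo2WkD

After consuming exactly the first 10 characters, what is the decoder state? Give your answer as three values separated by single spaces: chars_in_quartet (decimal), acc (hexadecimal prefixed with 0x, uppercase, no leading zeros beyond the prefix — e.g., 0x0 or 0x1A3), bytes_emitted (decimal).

After char 0 ('L'=11): chars_in_quartet=1 acc=0xB bytes_emitted=0
After char 1 ('x'=49): chars_in_quartet=2 acc=0x2F1 bytes_emitted=0
After char 2 ('W'=22): chars_in_quartet=3 acc=0xBC56 bytes_emitted=0
After char 3 ('O'=14): chars_in_quartet=4 acc=0x2F158E -> emit 2F 15 8E, reset; bytes_emitted=3
After char 4 ('0'=52): chars_in_quartet=1 acc=0x34 bytes_emitted=3
After char 5 ('S'=18): chars_in_quartet=2 acc=0xD12 bytes_emitted=3
After char 6 ('X'=23): chars_in_quartet=3 acc=0x34497 bytes_emitted=3
After char 7 ('o'=40): chars_in_quartet=4 acc=0xD125E8 -> emit D1 25 E8, reset; bytes_emitted=6
After char 8 ('2'=54): chars_in_quartet=1 acc=0x36 bytes_emitted=6
After char 9 ('W'=22): chars_in_quartet=2 acc=0xD96 bytes_emitted=6

Answer: 2 0xD96 6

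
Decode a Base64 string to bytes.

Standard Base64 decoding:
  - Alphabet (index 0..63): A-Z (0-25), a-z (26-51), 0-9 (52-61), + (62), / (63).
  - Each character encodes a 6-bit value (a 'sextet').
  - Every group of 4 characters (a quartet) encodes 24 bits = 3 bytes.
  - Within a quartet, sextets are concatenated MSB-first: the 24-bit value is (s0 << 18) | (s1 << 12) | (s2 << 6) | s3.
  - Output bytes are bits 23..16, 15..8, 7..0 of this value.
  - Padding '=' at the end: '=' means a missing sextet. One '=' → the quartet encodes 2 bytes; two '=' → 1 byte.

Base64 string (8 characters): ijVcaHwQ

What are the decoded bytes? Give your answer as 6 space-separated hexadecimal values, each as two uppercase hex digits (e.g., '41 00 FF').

After char 0 ('i'=34): chars_in_quartet=1 acc=0x22 bytes_emitted=0
After char 1 ('j'=35): chars_in_quartet=2 acc=0x8A3 bytes_emitted=0
After char 2 ('V'=21): chars_in_quartet=3 acc=0x228D5 bytes_emitted=0
After char 3 ('c'=28): chars_in_quartet=4 acc=0x8A355C -> emit 8A 35 5C, reset; bytes_emitted=3
After char 4 ('a'=26): chars_in_quartet=1 acc=0x1A bytes_emitted=3
After char 5 ('H'=7): chars_in_quartet=2 acc=0x687 bytes_emitted=3
After char 6 ('w'=48): chars_in_quartet=3 acc=0x1A1F0 bytes_emitted=3
After char 7 ('Q'=16): chars_in_quartet=4 acc=0x687C10 -> emit 68 7C 10, reset; bytes_emitted=6

Answer: 8A 35 5C 68 7C 10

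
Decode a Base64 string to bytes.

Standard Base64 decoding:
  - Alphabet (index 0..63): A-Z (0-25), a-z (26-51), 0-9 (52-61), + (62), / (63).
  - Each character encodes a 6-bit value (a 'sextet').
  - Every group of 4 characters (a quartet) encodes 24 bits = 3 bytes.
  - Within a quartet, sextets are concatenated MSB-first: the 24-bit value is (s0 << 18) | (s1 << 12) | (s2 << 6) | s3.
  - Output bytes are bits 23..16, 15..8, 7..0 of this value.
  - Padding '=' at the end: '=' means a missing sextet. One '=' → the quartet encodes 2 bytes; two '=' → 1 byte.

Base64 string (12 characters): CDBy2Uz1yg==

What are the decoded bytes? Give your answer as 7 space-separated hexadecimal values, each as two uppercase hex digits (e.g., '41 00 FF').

Answer: 08 30 72 D9 4C F5 CA

Derivation:
After char 0 ('C'=2): chars_in_quartet=1 acc=0x2 bytes_emitted=0
After char 1 ('D'=3): chars_in_quartet=2 acc=0x83 bytes_emitted=0
After char 2 ('B'=1): chars_in_quartet=3 acc=0x20C1 bytes_emitted=0
After char 3 ('y'=50): chars_in_quartet=4 acc=0x83072 -> emit 08 30 72, reset; bytes_emitted=3
After char 4 ('2'=54): chars_in_quartet=1 acc=0x36 bytes_emitted=3
After char 5 ('U'=20): chars_in_quartet=2 acc=0xD94 bytes_emitted=3
After char 6 ('z'=51): chars_in_quartet=3 acc=0x36533 bytes_emitted=3
After char 7 ('1'=53): chars_in_quartet=4 acc=0xD94CF5 -> emit D9 4C F5, reset; bytes_emitted=6
After char 8 ('y'=50): chars_in_quartet=1 acc=0x32 bytes_emitted=6
After char 9 ('g'=32): chars_in_quartet=2 acc=0xCA0 bytes_emitted=6
Padding '==': partial quartet acc=0xCA0 -> emit CA; bytes_emitted=7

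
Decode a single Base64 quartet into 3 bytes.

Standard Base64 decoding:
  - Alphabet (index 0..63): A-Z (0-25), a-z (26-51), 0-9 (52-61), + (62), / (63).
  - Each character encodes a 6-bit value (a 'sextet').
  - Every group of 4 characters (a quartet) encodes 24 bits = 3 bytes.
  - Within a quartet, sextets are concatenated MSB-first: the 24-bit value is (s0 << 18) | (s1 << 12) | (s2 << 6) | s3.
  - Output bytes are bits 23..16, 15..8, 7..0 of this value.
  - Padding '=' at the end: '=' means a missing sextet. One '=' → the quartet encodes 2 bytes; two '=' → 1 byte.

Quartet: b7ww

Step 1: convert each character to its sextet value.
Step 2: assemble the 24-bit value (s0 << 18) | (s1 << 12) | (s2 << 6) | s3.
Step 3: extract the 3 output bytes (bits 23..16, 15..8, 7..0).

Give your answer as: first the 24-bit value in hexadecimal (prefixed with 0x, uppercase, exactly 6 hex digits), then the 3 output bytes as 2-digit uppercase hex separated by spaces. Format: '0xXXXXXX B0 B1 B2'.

Sextets: b=27, 7=59, w=48, w=48
24-bit: (27<<18) | (59<<12) | (48<<6) | 48
      = 0x6C0000 | 0x03B000 | 0x000C00 | 0x000030
      = 0x6FBC30
Bytes: (v>>16)&0xFF=6F, (v>>8)&0xFF=BC, v&0xFF=30

Answer: 0x6FBC30 6F BC 30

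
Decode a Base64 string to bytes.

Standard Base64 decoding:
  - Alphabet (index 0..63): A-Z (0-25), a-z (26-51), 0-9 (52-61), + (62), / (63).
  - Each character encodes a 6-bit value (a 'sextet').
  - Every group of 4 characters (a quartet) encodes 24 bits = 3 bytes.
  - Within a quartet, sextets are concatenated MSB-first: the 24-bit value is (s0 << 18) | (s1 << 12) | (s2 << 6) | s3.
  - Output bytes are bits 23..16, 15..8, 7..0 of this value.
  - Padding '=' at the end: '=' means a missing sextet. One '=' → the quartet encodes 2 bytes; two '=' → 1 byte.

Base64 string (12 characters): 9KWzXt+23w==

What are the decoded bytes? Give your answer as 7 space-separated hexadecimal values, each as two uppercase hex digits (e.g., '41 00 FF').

After char 0 ('9'=61): chars_in_quartet=1 acc=0x3D bytes_emitted=0
After char 1 ('K'=10): chars_in_quartet=2 acc=0xF4A bytes_emitted=0
After char 2 ('W'=22): chars_in_quartet=3 acc=0x3D296 bytes_emitted=0
After char 3 ('z'=51): chars_in_quartet=4 acc=0xF4A5B3 -> emit F4 A5 B3, reset; bytes_emitted=3
After char 4 ('X'=23): chars_in_quartet=1 acc=0x17 bytes_emitted=3
After char 5 ('t'=45): chars_in_quartet=2 acc=0x5ED bytes_emitted=3
After char 6 ('+'=62): chars_in_quartet=3 acc=0x17B7E bytes_emitted=3
After char 7 ('2'=54): chars_in_quartet=4 acc=0x5EDFB6 -> emit 5E DF B6, reset; bytes_emitted=6
After char 8 ('3'=55): chars_in_quartet=1 acc=0x37 bytes_emitted=6
After char 9 ('w'=48): chars_in_quartet=2 acc=0xDF0 bytes_emitted=6
Padding '==': partial quartet acc=0xDF0 -> emit DF; bytes_emitted=7

Answer: F4 A5 B3 5E DF B6 DF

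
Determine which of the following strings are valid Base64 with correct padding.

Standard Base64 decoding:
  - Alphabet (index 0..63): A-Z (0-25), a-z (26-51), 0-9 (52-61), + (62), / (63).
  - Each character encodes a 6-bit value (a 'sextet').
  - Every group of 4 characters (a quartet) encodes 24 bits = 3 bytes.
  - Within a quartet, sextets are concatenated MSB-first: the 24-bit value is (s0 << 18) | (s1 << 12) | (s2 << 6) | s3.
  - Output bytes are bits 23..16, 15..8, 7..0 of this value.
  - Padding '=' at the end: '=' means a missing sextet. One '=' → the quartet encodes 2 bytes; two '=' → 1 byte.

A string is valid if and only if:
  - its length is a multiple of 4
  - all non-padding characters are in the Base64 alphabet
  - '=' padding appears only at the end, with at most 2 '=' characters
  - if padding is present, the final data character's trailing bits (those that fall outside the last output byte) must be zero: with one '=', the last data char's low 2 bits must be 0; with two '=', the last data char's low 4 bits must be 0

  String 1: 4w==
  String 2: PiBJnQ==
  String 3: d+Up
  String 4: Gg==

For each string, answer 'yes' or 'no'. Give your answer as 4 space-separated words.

Answer: yes yes yes yes

Derivation:
String 1: '4w==' → valid
String 2: 'PiBJnQ==' → valid
String 3: 'd+Up' → valid
String 4: 'Gg==' → valid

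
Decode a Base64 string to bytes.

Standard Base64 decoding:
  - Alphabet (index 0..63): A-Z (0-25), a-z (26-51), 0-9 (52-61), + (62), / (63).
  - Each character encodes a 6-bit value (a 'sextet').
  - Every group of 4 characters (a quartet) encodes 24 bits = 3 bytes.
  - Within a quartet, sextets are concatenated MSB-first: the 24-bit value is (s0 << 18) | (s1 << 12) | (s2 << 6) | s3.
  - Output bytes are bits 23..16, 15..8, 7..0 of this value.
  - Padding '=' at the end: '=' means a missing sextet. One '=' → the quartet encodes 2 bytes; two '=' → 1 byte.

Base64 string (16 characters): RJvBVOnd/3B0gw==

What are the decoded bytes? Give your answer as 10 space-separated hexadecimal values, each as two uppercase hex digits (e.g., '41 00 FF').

Answer: 44 9B C1 54 E9 DD FF 70 74 83

Derivation:
After char 0 ('R'=17): chars_in_quartet=1 acc=0x11 bytes_emitted=0
After char 1 ('J'=9): chars_in_quartet=2 acc=0x449 bytes_emitted=0
After char 2 ('v'=47): chars_in_quartet=3 acc=0x1126F bytes_emitted=0
After char 3 ('B'=1): chars_in_quartet=4 acc=0x449BC1 -> emit 44 9B C1, reset; bytes_emitted=3
After char 4 ('V'=21): chars_in_quartet=1 acc=0x15 bytes_emitted=3
After char 5 ('O'=14): chars_in_quartet=2 acc=0x54E bytes_emitted=3
After char 6 ('n'=39): chars_in_quartet=3 acc=0x153A7 bytes_emitted=3
After char 7 ('d'=29): chars_in_quartet=4 acc=0x54E9DD -> emit 54 E9 DD, reset; bytes_emitted=6
After char 8 ('/'=63): chars_in_quartet=1 acc=0x3F bytes_emitted=6
After char 9 ('3'=55): chars_in_quartet=2 acc=0xFF7 bytes_emitted=6
After char 10 ('B'=1): chars_in_quartet=3 acc=0x3FDC1 bytes_emitted=6
After char 11 ('0'=52): chars_in_quartet=4 acc=0xFF7074 -> emit FF 70 74, reset; bytes_emitted=9
After char 12 ('g'=32): chars_in_quartet=1 acc=0x20 bytes_emitted=9
After char 13 ('w'=48): chars_in_quartet=2 acc=0x830 bytes_emitted=9
Padding '==': partial quartet acc=0x830 -> emit 83; bytes_emitted=10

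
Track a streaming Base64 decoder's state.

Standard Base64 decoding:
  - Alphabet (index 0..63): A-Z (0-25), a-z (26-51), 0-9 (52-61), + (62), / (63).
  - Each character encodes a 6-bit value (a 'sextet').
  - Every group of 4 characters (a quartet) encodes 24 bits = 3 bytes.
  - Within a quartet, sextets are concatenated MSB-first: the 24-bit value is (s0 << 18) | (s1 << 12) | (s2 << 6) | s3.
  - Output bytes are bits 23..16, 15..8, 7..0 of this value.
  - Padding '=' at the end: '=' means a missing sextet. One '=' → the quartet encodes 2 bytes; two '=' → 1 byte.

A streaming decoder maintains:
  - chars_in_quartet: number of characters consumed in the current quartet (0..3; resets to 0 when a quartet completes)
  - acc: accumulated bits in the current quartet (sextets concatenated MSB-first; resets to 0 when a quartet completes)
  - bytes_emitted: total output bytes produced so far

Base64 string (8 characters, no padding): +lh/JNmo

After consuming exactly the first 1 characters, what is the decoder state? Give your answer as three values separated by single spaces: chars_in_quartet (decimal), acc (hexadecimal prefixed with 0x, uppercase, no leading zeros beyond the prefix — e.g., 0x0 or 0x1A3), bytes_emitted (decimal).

Answer: 1 0x3E 0

Derivation:
After char 0 ('+'=62): chars_in_quartet=1 acc=0x3E bytes_emitted=0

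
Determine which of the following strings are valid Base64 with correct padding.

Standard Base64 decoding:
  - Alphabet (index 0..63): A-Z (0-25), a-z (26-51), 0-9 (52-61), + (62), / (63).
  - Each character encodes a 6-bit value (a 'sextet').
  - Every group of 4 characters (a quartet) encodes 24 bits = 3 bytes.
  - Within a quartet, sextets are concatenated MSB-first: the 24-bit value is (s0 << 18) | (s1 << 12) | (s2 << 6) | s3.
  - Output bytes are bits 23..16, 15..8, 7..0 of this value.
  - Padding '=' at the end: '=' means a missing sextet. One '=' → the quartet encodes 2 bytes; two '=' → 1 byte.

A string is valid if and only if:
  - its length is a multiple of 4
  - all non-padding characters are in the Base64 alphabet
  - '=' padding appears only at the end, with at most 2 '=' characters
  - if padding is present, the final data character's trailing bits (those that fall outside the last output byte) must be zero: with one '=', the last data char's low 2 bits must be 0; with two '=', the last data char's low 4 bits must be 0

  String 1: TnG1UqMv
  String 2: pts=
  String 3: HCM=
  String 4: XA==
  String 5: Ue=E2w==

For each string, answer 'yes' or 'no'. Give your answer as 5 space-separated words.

String 1: 'TnG1UqMv' → valid
String 2: 'pts=' → valid
String 3: 'HCM=' → valid
String 4: 'XA==' → valid
String 5: 'Ue=E2w==' → invalid (bad char(s): ['=']; '=' in middle)

Answer: yes yes yes yes no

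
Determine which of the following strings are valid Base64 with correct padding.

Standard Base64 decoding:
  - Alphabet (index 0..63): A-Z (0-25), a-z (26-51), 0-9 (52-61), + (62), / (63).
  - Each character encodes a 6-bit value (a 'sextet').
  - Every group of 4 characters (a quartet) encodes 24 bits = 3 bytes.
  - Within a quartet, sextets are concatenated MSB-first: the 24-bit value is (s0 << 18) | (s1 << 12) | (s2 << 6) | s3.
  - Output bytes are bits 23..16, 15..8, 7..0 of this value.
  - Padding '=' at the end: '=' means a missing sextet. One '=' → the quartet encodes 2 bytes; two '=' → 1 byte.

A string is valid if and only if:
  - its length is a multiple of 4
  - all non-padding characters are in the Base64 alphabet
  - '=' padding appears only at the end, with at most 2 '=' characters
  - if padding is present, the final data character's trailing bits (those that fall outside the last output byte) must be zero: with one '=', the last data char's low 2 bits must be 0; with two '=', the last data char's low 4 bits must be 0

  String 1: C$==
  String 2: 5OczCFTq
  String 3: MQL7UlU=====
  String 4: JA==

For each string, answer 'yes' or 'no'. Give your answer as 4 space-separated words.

String 1: 'C$==' → invalid (bad char(s): ['$'])
String 2: '5OczCFTq' → valid
String 3: 'MQL7UlU=====' → invalid (5 pad chars (max 2))
String 4: 'JA==' → valid

Answer: no yes no yes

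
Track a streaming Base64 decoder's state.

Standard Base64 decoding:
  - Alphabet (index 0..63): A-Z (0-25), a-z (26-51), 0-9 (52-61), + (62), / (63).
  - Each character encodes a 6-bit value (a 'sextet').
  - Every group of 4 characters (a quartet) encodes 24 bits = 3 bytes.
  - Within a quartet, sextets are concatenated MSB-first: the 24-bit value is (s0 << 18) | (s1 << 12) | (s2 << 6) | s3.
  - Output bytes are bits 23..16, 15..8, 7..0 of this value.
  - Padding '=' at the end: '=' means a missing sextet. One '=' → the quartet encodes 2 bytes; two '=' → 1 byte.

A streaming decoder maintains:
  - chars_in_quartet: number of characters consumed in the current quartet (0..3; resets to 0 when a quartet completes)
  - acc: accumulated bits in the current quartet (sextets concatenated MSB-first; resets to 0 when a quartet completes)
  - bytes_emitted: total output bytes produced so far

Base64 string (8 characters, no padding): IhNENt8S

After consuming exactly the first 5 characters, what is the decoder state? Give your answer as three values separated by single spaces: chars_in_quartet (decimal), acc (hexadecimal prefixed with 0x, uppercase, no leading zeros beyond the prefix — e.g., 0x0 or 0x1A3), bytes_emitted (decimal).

After char 0 ('I'=8): chars_in_quartet=1 acc=0x8 bytes_emitted=0
After char 1 ('h'=33): chars_in_quartet=2 acc=0x221 bytes_emitted=0
After char 2 ('N'=13): chars_in_quartet=3 acc=0x884D bytes_emitted=0
After char 3 ('E'=4): chars_in_quartet=4 acc=0x221344 -> emit 22 13 44, reset; bytes_emitted=3
After char 4 ('N'=13): chars_in_quartet=1 acc=0xD bytes_emitted=3

Answer: 1 0xD 3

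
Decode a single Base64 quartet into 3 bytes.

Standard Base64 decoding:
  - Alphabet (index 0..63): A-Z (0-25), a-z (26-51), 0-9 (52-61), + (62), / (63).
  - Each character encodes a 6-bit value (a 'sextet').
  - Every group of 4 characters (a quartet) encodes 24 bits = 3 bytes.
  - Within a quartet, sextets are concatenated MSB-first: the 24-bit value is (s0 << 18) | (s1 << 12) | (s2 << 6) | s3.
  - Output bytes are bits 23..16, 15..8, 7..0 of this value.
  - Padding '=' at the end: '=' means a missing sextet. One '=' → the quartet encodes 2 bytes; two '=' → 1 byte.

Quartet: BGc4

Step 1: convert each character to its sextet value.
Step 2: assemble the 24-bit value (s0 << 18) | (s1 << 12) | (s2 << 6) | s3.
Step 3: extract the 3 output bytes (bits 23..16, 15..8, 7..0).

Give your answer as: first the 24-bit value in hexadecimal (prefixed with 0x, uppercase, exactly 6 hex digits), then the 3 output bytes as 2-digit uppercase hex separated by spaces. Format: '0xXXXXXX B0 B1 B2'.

Sextets: B=1, G=6, c=28, 4=56
24-bit: (1<<18) | (6<<12) | (28<<6) | 56
      = 0x040000 | 0x006000 | 0x000700 | 0x000038
      = 0x046738
Bytes: (v>>16)&0xFF=04, (v>>8)&0xFF=67, v&0xFF=38

Answer: 0x046738 04 67 38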